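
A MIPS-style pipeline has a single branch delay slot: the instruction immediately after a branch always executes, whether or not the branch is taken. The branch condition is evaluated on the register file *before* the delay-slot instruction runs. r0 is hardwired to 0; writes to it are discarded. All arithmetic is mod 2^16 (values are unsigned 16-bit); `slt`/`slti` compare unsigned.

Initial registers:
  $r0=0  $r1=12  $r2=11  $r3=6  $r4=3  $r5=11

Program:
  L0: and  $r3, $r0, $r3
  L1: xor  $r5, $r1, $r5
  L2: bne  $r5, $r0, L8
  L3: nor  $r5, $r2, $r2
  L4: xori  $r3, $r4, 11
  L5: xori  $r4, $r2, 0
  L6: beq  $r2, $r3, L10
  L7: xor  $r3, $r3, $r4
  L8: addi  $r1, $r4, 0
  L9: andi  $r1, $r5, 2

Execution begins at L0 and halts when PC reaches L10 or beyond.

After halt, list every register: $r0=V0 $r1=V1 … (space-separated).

  step pc=0: and  $r3, $r0, $r3  regs=(0,12,11,0,3,11)
  step pc=1: xor  $r5, $r1, $r5  regs=(0,12,11,0,3,7)
  step pc=2: bne  $r5, $r0, L8  cond=T  regs=(0,12,11,0,3,7)
  step pc=3: nor  $r5, $r2, $r2  regs=(0,12,11,0,3,65524)
  step pc=8: addi  $r1, $r4, 0  regs=(0,3,11,0,3,65524)
  step pc=9: andi  $r1, $r5, 2  regs=(0,0,11,0,3,65524)

$r0=0 $r1=0 $r2=11 $r3=0 $r4=3 $r5=65524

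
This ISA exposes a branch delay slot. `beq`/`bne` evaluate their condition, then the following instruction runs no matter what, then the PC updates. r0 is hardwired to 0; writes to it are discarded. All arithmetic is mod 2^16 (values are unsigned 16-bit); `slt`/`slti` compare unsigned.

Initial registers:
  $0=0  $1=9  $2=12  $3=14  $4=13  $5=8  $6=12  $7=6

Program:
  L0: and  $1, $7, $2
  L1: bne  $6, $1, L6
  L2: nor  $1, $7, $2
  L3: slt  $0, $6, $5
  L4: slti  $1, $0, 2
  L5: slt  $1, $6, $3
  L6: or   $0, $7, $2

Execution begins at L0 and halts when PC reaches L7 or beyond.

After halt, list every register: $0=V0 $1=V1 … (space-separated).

PC=0  and  $1, $7, $2        | $0=0 $1=4 $2=12 $3=14 $4=13 $5=8 $6=12 $7=6
PC=1  bne  $6, $1, L6        | $0=0 $1=4 $2=12 $3=14 $4=13 $5=8 $6=12 $7=6  [TAKEN]
PC=2  nor  $1, $7, $2        | $0=0 $1=65521 $2=12 $3=14 $4=13 $5=8 $6=12 $7=6
PC=6  or   $0, $7, $2        | $0=0 $1=65521 $2=12 $3=14 $4=13 $5=8 $6=12 $7=6

$0=0 $1=65521 $2=12 $3=14 $4=13 $5=8 $6=12 $7=6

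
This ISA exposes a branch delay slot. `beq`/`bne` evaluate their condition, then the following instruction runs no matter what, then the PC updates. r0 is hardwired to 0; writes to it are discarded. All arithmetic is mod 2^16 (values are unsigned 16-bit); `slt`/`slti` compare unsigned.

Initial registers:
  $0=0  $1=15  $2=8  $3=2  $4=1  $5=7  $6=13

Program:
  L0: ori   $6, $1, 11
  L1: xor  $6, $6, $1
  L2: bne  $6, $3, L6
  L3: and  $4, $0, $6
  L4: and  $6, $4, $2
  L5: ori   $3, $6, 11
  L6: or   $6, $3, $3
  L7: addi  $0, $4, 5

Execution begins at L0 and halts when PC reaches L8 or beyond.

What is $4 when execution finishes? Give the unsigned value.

0

#0 ori   $6, $1, 11 ; 0/15/8/2/1/7/15
#1 xor  $6, $6, $1 ; 0/15/8/2/1/7/0
#2 bne  $6, $3, L6 ; 0/15/8/2/1/7/0 ; →target
#3 and  $4, $0, $6 ; 0/15/8/2/0/7/0
#6 or   $6, $3, $3 ; 0/15/8/2/0/7/2
#7 addi  $0, $4, 5 ; 0/15/8/2/0/7/2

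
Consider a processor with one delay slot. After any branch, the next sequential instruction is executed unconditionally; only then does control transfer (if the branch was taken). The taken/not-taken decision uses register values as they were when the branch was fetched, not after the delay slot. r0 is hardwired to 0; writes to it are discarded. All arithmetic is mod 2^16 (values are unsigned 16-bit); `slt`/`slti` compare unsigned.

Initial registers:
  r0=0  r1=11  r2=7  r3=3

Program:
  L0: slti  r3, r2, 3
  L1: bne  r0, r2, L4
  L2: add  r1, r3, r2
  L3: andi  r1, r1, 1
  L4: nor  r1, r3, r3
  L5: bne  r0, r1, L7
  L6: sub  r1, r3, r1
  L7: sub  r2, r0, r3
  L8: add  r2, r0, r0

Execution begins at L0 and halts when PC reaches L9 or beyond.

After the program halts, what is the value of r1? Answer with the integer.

1

[0] slti  r3, r2, 3  →  {r0:0, r1:11, r2:7, r3:0}
[1] bne  r0, r2, L4  →  {r0:0, r1:11, r2:7, r3:0}  ⟨branch taken⟩
[2] add  r1, r3, r2  →  {r0:0, r1:7, r2:7, r3:0}
[4] nor  r1, r3, r3  →  {r0:0, r1:65535, r2:7, r3:0}
[5] bne  r0, r1, L7  →  {r0:0, r1:65535, r2:7, r3:0}  ⟨branch taken⟩
[6] sub  r1, r3, r1  →  {r0:0, r1:1, r2:7, r3:0}
[7] sub  r2, r0, r3  →  {r0:0, r1:1, r2:0, r3:0}
[8] add  r2, r0, r0  →  {r0:0, r1:1, r2:0, r3:0}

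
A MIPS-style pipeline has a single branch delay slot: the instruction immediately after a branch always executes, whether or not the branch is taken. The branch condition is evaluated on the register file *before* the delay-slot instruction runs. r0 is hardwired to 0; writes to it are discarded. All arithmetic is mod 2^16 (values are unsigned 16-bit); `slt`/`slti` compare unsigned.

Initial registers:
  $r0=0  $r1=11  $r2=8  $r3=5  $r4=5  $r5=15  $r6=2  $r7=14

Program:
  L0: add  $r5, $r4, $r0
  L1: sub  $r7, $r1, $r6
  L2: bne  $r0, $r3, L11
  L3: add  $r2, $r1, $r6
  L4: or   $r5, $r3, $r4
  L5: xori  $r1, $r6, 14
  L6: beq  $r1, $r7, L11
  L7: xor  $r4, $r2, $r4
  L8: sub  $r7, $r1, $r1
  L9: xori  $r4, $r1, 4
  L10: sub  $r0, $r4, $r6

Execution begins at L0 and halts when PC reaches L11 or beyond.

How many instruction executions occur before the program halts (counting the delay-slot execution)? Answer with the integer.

4

[0] add  $r5, $r4, $r0  →  {$r0:0, $r1:11, $r2:8, $r3:5, $r4:5, $r5:5, $r6:2, $r7:14}
[1] sub  $r7, $r1, $r6  →  {$r0:0, $r1:11, $r2:8, $r3:5, $r4:5, $r5:5, $r6:2, $r7:9}
[2] bne  $r0, $r3, L11  →  {$r0:0, $r1:11, $r2:8, $r3:5, $r4:5, $r5:5, $r6:2, $r7:9}  ⟨branch taken⟩
[3] add  $r2, $r1, $r6  →  {$r0:0, $r1:11, $r2:13, $r3:5, $r4:5, $r5:5, $r6:2, $r7:9}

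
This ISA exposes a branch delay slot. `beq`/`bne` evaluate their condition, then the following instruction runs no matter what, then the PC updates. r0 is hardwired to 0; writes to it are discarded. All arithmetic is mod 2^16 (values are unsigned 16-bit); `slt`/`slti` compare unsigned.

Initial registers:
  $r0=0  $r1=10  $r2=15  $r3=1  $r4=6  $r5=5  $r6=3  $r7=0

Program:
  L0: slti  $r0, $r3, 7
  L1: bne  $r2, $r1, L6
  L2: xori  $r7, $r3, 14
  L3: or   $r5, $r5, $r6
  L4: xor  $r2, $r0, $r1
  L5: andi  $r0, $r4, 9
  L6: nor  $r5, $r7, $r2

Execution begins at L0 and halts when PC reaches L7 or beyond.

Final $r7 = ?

15

  step pc=0: slti  $r0, $r3, 7  regs=(0,10,15,1,6,5,3,0)
  step pc=1: bne  $r2, $r1, L6  cond=T  regs=(0,10,15,1,6,5,3,0)
  step pc=2: xori  $r7, $r3, 14  regs=(0,10,15,1,6,5,3,15)
  step pc=6: nor  $r5, $r7, $r2  regs=(0,10,15,1,6,65520,3,15)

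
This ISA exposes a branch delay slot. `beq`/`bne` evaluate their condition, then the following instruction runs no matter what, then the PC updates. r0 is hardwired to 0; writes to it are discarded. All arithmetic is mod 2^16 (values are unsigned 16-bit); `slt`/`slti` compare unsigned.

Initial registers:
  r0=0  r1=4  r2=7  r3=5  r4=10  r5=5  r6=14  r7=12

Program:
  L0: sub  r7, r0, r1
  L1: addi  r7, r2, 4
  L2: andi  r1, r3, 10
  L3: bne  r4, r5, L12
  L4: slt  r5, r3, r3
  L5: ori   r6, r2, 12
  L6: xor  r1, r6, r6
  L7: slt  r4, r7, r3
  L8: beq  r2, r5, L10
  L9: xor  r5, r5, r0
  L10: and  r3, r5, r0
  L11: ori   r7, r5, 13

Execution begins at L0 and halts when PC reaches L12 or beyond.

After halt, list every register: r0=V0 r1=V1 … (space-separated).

r0=0 r1=0 r2=7 r3=5 r4=10 r5=0 r6=14 r7=11

[0] sub  r7, r0, r1  →  {r0:0, r1:4, r2:7, r3:5, r4:10, r5:5, r6:14, r7:65532}
[1] addi  r7, r2, 4  →  {r0:0, r1:4, r2:7, r3:5, r4:10, r5:5, r6:14, r7:11}
[2] andi  r1, r3, 10  →  {r0:0, r1:0, r2:7, r3:5, r4:10, r5:5, r6:14, r7:11}
[3] bne  r4, r5, L12  →  {r0:0, r1:0, r2:7, r3:5, r4:10, r5:5, r6:14, r7:11}  ⟨branch taken⟩
[4] slt  r5, r3, r3  →  {r0:0, r1:0, r2:7, r3:5, r4:10, r5:0, r6:14, r7:11}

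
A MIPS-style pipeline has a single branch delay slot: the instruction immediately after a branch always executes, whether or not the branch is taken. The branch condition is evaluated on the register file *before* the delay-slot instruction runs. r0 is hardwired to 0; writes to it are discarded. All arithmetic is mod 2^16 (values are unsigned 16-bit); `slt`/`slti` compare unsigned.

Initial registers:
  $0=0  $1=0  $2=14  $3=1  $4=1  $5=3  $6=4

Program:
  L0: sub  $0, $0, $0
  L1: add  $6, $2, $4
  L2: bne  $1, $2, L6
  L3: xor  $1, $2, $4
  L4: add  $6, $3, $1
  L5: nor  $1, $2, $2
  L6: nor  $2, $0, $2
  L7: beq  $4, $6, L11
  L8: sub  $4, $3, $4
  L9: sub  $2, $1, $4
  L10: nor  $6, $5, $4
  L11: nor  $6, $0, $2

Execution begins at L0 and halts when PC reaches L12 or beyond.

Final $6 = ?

  step pc=0: sub  $0, $0, $0  regs=(0,0,14,1,1,3,4)
  step pc=1: add  $6, $2, $4  regs=(0,0,14,1,1,3,15)
  step pc=2: bne  $1, $2, L6  cond=T  regs=(0,0,14,1,1,3,15)
  step pc=3: xor  $1, $2, $4  regs=(0,15,14,1,1,3,15)
  step pc=6: nor  $2, $0, $2  regs=(0,15,65521,1,1,3,15)
  step pc=7: beq  $4, $6, L11  cond=F  regs=(0,15,65521,1,1,3,15)
  step pc=8: sub  $4, $3, $4  regs=(0,15,65521,1,0,3,15)
  step pc=9: sub  $2, $1, $4  regs=(0,15,15,1,0,3,15)
  step pc=10: nor  $6, $5, $4  regs=(0,15,15,1,0,3,65532)
  step pc=11: nor  $6, $0, $2  regs=(0,15,15,1,0,3,65520)

65520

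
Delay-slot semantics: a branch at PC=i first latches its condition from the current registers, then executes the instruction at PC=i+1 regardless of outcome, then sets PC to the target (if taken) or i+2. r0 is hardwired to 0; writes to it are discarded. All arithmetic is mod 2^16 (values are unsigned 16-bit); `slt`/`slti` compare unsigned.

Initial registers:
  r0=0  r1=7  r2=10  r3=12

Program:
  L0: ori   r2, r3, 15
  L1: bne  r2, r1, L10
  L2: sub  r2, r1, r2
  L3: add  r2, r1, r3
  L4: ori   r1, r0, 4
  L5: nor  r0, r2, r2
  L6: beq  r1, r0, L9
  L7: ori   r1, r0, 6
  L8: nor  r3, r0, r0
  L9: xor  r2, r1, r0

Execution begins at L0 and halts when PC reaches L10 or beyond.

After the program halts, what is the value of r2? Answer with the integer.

65528

  step pc=0: ori   r2, r3, 15  regs=(0,7,15,12)
  step pc=1: bne  r2, r1, L10  cond=T  regs=(0,7,15,12)
  step pc=2: sub  r2, r1, r2  regs=(0,7,65528,12)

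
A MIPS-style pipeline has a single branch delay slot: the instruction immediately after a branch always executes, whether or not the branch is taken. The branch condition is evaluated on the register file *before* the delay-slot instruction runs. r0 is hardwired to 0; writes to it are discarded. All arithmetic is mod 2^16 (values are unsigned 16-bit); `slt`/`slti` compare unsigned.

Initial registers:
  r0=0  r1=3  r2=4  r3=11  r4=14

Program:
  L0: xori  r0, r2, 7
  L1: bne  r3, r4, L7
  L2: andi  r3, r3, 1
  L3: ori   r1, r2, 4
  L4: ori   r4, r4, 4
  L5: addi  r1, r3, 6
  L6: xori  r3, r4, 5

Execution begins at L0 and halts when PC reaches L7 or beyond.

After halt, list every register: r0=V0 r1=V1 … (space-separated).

[0] xori  r0, r2, 7  →  {r0:0, r1:3, r2:4, r3:11, r4:14}
[1] bne  r3, r4, L7  →  {r0:0, r1:3, r2:4, r3:11, r4:14}  ⟨branch taken⟩
[2] andi  r3, r3, 1  →  {r0:0, r1:3, r2:4, r3:1, r4:14}

r0=0 r1=3 r2=4 r3=1 r4=14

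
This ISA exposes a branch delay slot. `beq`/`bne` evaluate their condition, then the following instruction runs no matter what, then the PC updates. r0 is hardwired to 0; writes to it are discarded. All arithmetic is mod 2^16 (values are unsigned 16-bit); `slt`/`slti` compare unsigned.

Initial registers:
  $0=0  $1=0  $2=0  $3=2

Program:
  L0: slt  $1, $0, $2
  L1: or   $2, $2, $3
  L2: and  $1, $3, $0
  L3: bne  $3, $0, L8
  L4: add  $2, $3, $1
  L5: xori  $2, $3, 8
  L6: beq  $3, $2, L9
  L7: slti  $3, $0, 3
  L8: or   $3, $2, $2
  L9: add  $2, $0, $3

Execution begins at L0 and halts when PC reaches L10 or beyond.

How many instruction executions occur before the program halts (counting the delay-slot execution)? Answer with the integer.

7

  step pc=0: slt  $1, $0, $2  regs=(0,0,0,2)
  step pc=1: or   $2, $2, $3  regs=(0,0,2,2)
  step pc=2: and  $1, $3, $0  regs=(0,0,2,2)
  step pc=3: bne  $3, $0, L8  cond=T  regs=(0,0,2,2)
  step pc=4: add  $2, $3, $1  regs=(0,0,2,2)
  step pc=8: or   $3, $2, $2  regs=(0,0,2,2)
  step pc=9: add  $2, $0, $3  regs=(0,0,2,2)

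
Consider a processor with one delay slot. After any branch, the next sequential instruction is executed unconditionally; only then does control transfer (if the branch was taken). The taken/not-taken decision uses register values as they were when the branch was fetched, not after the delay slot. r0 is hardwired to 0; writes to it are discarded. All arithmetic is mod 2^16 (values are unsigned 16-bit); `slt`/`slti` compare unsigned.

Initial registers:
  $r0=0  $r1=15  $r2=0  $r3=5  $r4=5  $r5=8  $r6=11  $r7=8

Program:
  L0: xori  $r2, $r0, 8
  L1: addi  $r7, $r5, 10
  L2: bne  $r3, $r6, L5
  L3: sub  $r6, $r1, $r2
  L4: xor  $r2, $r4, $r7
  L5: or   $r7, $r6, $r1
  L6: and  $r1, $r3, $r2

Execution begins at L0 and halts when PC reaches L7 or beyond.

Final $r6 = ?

7

PC=0  xori  $r2, $r0, 8      | $r0=0 $r1=15 $r2=8 $r3=5 $r4=5 $r5=8 $r6=11 $r7=8
PC=1  addi  $r7, $r5, 10     | $r0=0 $r1=15 $r2=8 $r3=5 $r4=5 $r5=8 $r6=11 $r7=18
PC=2  bne  $r3, $r6, L5      | $r0=0 $r1=15 $r2=8 $r3=5 $r4=5 $r5=8 $r6=11 $r7=18  [TAKEN]
PC=3  sub  $r6, $r1, $r2     | $r0=0 $r1=15 $r2=8 $r3=5 $r4=5 $r5=8 $r6=7 $r7=18
PC=5  or   $r7, $r6, $r1     | $r0=0 $r1=15 $r2=8 $r3=5 $r4=5 $r5=8 $r6=7 $r7=15
PC=6  and  $r1, $r3, $r2     | $r0=0 $r1=0 $r2=8 $r3=5 $r4=5 $r5=8 $r6=7 $r7=15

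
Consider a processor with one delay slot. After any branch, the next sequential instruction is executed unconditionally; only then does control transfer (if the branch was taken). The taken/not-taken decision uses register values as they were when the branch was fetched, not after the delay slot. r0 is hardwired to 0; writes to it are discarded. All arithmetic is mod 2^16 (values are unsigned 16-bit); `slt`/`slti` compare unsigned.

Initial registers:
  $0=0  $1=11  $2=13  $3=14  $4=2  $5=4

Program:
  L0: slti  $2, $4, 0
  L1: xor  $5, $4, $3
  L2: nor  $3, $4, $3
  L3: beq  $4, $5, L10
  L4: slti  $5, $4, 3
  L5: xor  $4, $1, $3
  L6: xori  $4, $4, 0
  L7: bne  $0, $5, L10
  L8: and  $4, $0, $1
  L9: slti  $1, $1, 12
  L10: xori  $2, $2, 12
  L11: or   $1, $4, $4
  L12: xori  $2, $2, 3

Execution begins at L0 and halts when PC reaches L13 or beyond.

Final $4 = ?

[0] slti  $2, $4, 0  →  {$0:0, $1:11, $2:0, $3:14, $4:2, $5:4}
[1] xor  $5, $4, $3  →  {$0:0, $1:11, $2:0, $3:14, $4:2, $5:12}
[2] nor  $3, $4, $3  →  {$0:0, $1:11, $2:0, $3:65521, $4:2, $5:12}
[3] beq  $4, $5, L10  →  {$0:0, $1:11, $2:0, $3:65521, $4:2, $5:12}  ⟨branch fallthrough⟩
[4] slti  $5, $4, 3  →  {$0:0, $1:11, $2:0, $3:65521, $4:2, $5:1}
[5] xor  $4, $1, $3  →  {$0:0, $1:11, $2:0, $3:65521, $4:65530, $5:1}
[6] xori  $4, $4, 0  →  {$0:0, $1:11, $2:0, $3:65521, $4:65530, $5:1}
[7] bne  $0, $5, L10  →  {$0:0, $1:11, $2:0, $3:65521, $4:65530, $5:1}  ⟨branch taken⟩
[8] and  $4, $0, $1  →  {$0:0, $1:11, $2:0, $3:65521, $4:0, $5:1}
[10] xori  $2, $2, 12  →  {$0:0, $1:11, $2:12, $3:65521, $4:0, $5:1}
[11] or   $1, $4, $4  →  {$0:0, $1:0, $2:12, $3:65521, $4:0, $5:1}
[12] xori  $2, $2, 3  →  {$0:0, $1:0, $2:15, $3:65521, $4:0, $5:1}

0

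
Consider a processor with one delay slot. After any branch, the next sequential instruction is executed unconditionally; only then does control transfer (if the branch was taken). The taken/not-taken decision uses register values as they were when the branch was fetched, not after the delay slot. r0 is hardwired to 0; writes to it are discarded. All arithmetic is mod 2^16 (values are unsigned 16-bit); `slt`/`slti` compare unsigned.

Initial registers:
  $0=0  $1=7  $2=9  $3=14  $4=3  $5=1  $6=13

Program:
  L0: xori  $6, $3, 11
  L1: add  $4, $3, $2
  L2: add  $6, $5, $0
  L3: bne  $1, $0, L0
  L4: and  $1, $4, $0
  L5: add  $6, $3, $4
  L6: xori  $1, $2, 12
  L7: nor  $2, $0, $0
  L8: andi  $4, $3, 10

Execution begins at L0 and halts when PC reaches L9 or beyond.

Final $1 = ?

5

  step pc=0: xori  $6, $3, 11  regs=(0,7,9,14,3,1,5)
  step pc=1: add  $4, $3, $2  regs=(0,7,9,14,23,1,5)
  step pc=2: add  $6, $5, $0  regs=(0,7,9,14,23,1,1)
  step pc=3: bne  $1, $0, L0  cond=T  regs=(0,7,9,14,23,1,1)
  step pc=4: and  $1, $4, $0  regs=(0,0,9,14,23,1,1)
  step pc=0: xori  $6, $3, 11  regs=(0,0,9,14,23,1,5)
  step pc=1: add  $4, $3, $2  regs=(0,0,9,14,23,1,5)
  step pc=2: add  $6, $5, $0  regs=(0,0,9,14,23,1,1)
  step pc=3: bne  $1, $0, L0  cond=F  regs=(0,0,9,14,23,1,1)
  step pc=4: and  $1, $4, $0  regs=(0,0,9,14,23,1,1)
  step pc=5: add  $6, $3, $4  regs=(0,0,9,14,23,1,37)
  step pc=6: xori  $1, $2, 12  regs=(0,5,9,14,23,1,37)
  step pc=7: nor  $2, $0, $0  regs=(0,5,65535,14,23,1,37)
  step pc=8: andi  $4, $3, 10  regs=(0,5,65535,14,10,1,37)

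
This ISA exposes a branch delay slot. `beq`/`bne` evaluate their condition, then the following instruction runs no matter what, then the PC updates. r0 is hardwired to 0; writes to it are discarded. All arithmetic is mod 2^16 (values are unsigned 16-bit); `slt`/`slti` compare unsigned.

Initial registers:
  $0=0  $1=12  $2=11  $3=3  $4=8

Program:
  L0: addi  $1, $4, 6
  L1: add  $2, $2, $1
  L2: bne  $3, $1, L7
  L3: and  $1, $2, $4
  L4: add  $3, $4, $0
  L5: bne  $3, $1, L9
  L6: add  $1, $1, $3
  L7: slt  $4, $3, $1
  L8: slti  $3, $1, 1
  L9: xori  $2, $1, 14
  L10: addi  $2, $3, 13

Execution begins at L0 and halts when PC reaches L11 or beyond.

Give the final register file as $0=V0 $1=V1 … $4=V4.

[0] addi  $1, $4, 6  →  {$0:0, $1:14, $2:11, $3:3, $4:8}
[1] add  $2, $2, $1  →  {$0:0, $1:14, $2:25, $3:3, $4:8}
[2] bne  $3, $1, L7  →  {$0:0, $1:14, $2:25, $3:3, $4:8}  ⟨branch taken⟩
[3] and  $1, $2, $4  →  {$0:0, $1:8, $2:25, $3:3, $4:8}
[7] slt  $4, $3, $1  →  {$0:0, $1:8, $2:25, $3:3, $4:1}
[8] slti  $3, $1, 1  →  {$0:0, $1:8, $2:25, $3:0, $4:1}
[9] xori  $2, $1, 14  →  {$0:0, $1:8, $2:6, $3:0, $4:1}
[10] addi  $2, $3, 13  →  {$0:0, $1:8, $2:13, $3:0, $4:1}

$0=0 $1=8 $2=13 $3=0 $4=1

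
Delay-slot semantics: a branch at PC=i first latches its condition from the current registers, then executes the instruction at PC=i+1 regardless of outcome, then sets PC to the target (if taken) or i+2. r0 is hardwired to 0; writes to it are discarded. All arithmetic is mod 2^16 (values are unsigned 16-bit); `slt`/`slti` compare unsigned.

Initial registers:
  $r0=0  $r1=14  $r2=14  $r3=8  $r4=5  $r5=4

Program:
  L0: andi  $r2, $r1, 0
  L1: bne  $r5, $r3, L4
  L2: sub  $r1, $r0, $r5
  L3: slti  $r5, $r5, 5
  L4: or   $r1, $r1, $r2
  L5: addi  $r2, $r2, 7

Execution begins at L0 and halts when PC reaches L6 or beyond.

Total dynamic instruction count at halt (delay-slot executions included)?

5

#0 andi  $r2, $r1, 0 ; 0/14/0/8/5/4
#1 bne  $r5, $r3, L4 ; 0/14/0/8/5/4 ; →target
#2 sub  $r1, $r0, $r5 ; 0/65532/0/8/5/4
#4 or   $r1, $r1, $r2 ; 0/65532/0/8/5/4
#5 addi  $r2, $r2, 7 ; 0/65532/7/8/5/4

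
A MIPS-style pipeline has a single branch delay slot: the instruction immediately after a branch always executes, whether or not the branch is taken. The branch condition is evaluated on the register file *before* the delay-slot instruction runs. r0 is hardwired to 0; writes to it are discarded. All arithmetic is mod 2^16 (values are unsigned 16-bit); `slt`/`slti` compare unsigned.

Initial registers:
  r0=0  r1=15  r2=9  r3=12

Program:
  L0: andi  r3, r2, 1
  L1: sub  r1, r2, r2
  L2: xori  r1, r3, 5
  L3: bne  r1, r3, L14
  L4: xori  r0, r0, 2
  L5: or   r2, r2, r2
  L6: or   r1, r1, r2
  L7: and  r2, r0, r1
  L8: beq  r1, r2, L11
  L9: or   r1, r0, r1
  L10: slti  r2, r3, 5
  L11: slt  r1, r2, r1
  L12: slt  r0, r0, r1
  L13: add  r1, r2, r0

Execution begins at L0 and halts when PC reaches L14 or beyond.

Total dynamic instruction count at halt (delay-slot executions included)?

5

#0 andi  r3, r2, 1 ; 0/15/9/1
#1 sub  r1, r2, r2 ; 0/0/9/1
#2 xori  r1, r3, 5 ; 0/4/9/1
#3 bne  r1, r3, L14 ; 0/4/9/1 ; →target
#4 xori  r0, r0, 2 ; 0/4/9/1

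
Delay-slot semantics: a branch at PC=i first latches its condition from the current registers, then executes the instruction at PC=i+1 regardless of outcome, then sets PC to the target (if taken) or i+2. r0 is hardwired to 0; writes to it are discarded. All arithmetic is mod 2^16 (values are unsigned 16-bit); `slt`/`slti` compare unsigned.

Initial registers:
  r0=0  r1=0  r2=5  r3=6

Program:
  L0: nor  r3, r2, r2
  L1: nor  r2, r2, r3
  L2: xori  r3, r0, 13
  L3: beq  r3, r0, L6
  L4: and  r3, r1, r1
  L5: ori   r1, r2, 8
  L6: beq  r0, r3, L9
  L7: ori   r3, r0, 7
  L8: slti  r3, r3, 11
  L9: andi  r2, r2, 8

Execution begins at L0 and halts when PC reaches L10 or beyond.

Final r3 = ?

PC=0  nor  r3, r2, r2        | r0=0 r1=0 r2=5 r3=65530
PC=1  nor  r2, r2, r3        | r0=0 r1=0 r2=0 r3=65530
PC=2  xori  r3, r0, 13       | r0=0 r1=0 r2=0 r3=13
PC=3  beq  r3, r0, L6        | r0=0 r1=0 r2=0 r3=13  [not taken]
PC=4  and  r3, r1, r1        | r0=0 r1=0 r2=0 r3=0
PC=5  ori   r1, r2, 8        | r0=0 r1=8 r2=0 r3=0
PC=6  beq  r0, r3, L9        | r0=0 r1=8 r2=0 r3=0  [TAKEN]
PC=7  ori   r3, r0, 7        | r0=0 r1=8 r2=0 r3=7
PC=9  andi  r2, r2, 8        | r0=0 r1=8 r2=0 r3=7

7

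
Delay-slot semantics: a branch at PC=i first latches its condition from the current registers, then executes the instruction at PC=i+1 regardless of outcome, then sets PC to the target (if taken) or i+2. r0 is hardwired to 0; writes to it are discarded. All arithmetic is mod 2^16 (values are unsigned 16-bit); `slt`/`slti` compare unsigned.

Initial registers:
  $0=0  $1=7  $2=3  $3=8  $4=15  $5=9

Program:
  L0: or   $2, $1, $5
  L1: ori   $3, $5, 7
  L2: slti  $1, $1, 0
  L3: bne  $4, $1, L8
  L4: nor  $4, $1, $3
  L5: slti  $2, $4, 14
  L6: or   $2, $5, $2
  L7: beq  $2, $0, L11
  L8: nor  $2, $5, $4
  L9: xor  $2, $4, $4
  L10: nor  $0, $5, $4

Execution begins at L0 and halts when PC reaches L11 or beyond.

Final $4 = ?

#0 or   $2, $1, $5 ; 0/7/15/8/15/9
#1 ori   $3, $5, 7 ; 0/7/15/15/15/9
#2 slti  $1, $1, 0 ; 0/0/15/15/15/9
#3 bne  $4, $1, L8 ; 0/0/15/15/15/9 ; →target
#4 nor  $4, $1, $3 ; 0/0/15/15/65520/9
#8 nor  $2, $5, $4 ; 0/0/6/15/65520/9
#9 xor  $2, $4, $4 ; 0/0/0/15/65520/9
#10 nor  $0, $5, $4 ; 0/0/0/15/65520/9

65520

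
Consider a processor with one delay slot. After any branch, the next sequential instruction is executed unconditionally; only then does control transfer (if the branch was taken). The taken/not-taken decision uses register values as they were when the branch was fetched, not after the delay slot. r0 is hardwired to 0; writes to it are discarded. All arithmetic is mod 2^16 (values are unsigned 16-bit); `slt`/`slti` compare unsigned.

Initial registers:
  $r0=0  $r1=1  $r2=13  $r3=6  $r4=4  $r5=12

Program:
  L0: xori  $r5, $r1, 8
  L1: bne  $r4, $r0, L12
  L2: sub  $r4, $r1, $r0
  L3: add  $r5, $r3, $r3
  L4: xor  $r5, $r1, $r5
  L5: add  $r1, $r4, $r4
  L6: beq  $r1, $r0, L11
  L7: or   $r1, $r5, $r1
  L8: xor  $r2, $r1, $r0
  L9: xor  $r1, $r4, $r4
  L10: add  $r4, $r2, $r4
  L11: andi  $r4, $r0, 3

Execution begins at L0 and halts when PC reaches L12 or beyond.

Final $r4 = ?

1

PC=0  xori  $r5, $r1, 8      | $r0=0 $r1=1 $r2=13 $r3=6 $r4=4 $r5=9
PC=1  bne  $r4, $r0, L12     | $r0=0 $r1=1 $r2=13 $r3=6 $r4=4 $r5=9  [TAKEN]
PC=2  sub  $r4, $r1, $r0     | $r0=0 $r1=1 $r2=13 $r3=6 $r4=1 $r5=9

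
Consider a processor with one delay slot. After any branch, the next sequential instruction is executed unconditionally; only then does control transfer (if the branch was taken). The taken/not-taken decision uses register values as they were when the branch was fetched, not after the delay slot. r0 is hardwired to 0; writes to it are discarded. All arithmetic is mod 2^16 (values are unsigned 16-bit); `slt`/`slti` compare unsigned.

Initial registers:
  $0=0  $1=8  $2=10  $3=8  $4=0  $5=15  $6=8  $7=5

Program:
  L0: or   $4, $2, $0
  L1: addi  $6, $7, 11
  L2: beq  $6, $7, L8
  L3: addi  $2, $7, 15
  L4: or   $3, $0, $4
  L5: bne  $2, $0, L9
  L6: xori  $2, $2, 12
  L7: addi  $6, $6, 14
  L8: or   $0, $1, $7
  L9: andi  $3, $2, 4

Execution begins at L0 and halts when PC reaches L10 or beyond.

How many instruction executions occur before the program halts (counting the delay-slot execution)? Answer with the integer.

8

PC=0  or   $4, $2, $0        | $0=0 $1=8 $2=10 $3=8 $4=10 $5=15 $6=8 $7=5
PC=1  addi  $6, $7, 11       | $0=0 $1=8 $2=10 $3=8 $4=10 $5=15 $6=16 $7=5
PC=2  beq  $6, $7, L8        | $0=0 $1=8 $2=10 $3=8 $4=10 $5=15 $6=16 $7=5  [not taken]
PC=3  addi  $2, $7, 15       | $0=0 $1=8 $2=20 $3=8 $4=10 $5=15 $6=16 $7=5
PC=4  or   $3, $0, $4        | $0=0 $1=8 $2=20 $3=10 $4=10 $5=15 $6=16 $7=5
PC=5  bne  $2, $0, L9        | $0=0 $1=8 $2=20 $3=10 $4=10 $5=15 $6=16 $7=5  [TAKEN]
PC=6  xori  $2, $2, 12       | $0=0 $1=8 $2=24 $3=10 $4=10 $5=15 $6=16 $7=5
PC=9  andi  $3, $2, 4        | $0=0 $1=8 $2=24 $3=0 $4=10 $5=15 $6=16 $7=5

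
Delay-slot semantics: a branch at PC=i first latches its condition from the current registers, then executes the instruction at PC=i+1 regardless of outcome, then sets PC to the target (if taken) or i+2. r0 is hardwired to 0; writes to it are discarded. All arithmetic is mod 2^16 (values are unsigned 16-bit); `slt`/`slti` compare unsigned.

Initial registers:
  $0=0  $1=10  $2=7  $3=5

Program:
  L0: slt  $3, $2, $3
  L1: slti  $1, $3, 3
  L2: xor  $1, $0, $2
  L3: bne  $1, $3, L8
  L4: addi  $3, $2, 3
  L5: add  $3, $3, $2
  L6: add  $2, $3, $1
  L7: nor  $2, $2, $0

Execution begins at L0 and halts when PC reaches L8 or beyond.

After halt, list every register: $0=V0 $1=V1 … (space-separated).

$0=0 $1=7 $2=7 $3=10

  step pc=0: slt  $3, $2, $3  regs=(0,10,7,0)
  step pc=1: slti  $1, $3, 3  regs=(0,1,7,0)
  step pc=2: xor  $1, $0, $2  regs=(0,7,7,0)
  step pc=3: bne  $1, $3, L8  cond=T  regs=(0,7,7,0)
  step pc=4: addi  $3, $2, 3  regs=(0,7,7,10)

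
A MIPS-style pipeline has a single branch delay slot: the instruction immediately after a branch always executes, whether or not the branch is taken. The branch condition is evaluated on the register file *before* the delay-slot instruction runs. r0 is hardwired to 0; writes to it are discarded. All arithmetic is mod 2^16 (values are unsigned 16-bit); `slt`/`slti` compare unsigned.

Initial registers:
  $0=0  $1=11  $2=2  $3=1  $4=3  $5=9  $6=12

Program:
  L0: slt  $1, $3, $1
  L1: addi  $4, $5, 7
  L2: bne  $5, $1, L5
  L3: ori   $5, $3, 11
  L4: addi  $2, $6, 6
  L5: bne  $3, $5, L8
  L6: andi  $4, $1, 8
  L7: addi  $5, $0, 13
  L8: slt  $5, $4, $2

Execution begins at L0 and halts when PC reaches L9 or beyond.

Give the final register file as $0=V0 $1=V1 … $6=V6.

$0=0 $1=1 $2=2 $3=1 $4=0 $5=1 $6=12

[0] slt  $1, $3, $1  →  {$0:0, $1:1, $2:2, $3:1, $4:3, $5:9, $6:12}
[1] addi  $4, $5, 7  →  {$0:0, $1:1, $2:2, $3:1, $4:16, $5:9, $6:12}
[2] bne  $5, $1, L5  →  {$0:0, $1:1, $2:2, $3:1, $4:16, $5:9, $6:12}  ⟨branch taken⟩
[3] ori   $5, $3, 11  →  {$0:0, $1:1, $2:2, $3:1, $4:16, $5:11, $6:12}
[5] bne  $3, $5, L8  →  {$0:0, $1:1, $2:2, $3:1, $4:16, $5:11, $6:12}  ⟨branch taken⟩
[6] andi  $4, $1, 8  →  {$0:0, $1:1, $2:2, $3:1, $4:0, $5:11, $6:12}
[8] slt  $5, $4, $2  →  {$0:0, $1:1, $2:2, $3:1, $4:0, $5:1, $6:12}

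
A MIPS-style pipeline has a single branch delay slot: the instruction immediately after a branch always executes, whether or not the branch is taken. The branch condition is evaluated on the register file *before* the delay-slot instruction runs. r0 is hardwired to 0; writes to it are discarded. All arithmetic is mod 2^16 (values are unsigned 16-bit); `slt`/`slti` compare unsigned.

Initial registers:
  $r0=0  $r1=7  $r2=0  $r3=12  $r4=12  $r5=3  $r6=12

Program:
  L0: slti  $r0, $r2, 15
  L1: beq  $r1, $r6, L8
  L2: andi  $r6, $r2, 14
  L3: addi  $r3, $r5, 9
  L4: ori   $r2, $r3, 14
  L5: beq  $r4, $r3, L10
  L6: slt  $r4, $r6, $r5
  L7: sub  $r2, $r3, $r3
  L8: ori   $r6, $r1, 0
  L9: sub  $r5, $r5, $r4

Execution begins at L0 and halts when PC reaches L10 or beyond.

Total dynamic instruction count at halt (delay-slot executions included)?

7

[0] slti  $r0, $r2, 15  →  {$r0:0, $r1:7, $r2:0, $r3:12, $r4:12, $r5:3, $r6:12}
[1] beq  $r1, $r6, L8  →  {$r0:0, $r1:7, $r2:0, $r3:12, $r4:12, $r5:3, $r6:12}  ⟨branch fallthrough⟩
[2] andi  $r6, $r2, 14  →  {$r0:0, $r1:7, $r2:0, $r3:12, $r4:12, $r5:3, $r6:0}
[3] addi  $r3, $r5, 9  →  {$r0:0, $r1:7, $r2:0, $r3:12, $r4:12, $r5:3, $r6:0}
[4] ori   $r2, $r3, 14  →  {$r0:0, $r1:7, $r2:14, $r3:12, $r4:12, $r5:3, $r6:0}
[5] beq  $r4, $r3, L10  →  {$r0:0, $r1:7, $r2:14, $r3:12, $r4:12, $r5:3, $r6:0}  ⟨branch taken⟩
[6] slt  $r4, $r6, $r5  →  {$r0:0, $r1:7, $r2:14, $r3:12, $r4:1, $r5:3, $r6:0}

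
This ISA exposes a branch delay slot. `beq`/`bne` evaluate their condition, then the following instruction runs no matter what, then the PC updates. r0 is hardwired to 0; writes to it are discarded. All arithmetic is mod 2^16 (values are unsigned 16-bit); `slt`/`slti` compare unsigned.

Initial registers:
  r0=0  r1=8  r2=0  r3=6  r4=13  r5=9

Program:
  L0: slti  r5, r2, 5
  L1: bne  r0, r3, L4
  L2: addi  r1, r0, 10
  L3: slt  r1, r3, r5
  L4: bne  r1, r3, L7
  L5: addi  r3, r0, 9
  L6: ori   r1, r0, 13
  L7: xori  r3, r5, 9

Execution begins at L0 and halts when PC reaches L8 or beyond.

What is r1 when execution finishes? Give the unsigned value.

  step pc=0: slti  r5, r2, 5  regs=(0,8,0,6,13,1)
  step pc=1: bne  r0, r3, L4  cond=T  regs=(0,8,0,6,13,1)
  step pc=2: addi  r1, r0, 10  regs=(0,10,0,6,13,1)
  step pc=4: bne  r1, r3, L7  cond=T  regs=(0,10,0,6,13,1)
  step pc=5: addi  r3, r0, 9  regs=(0,10,0,9,13,1)
  step pc=7: xori  r3, r5, 9  regs=(0,10,0,8,13,1)

10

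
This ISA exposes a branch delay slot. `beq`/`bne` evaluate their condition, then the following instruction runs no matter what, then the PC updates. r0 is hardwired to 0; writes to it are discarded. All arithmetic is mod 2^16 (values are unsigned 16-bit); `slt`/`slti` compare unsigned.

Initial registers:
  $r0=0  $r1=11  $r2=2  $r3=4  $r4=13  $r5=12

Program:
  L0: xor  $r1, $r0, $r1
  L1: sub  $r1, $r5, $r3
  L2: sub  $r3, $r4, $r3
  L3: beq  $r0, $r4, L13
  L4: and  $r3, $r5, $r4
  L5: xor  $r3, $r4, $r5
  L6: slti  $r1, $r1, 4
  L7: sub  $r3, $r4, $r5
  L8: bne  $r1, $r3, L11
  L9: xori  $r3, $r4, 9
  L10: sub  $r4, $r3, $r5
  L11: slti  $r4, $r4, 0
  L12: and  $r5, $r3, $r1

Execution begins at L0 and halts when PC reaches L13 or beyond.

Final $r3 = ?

[0] xor  $r1, $r0, $r1  →  {$r0:0, $r1:11, $r2:2, $r3:4, $r4:13, $r5:12}
[1] sub  $r1, $r5, $r3  →  {$r0:0, $r1:8, $r2:2, $r3:4, $r4:13, $r5:12}
[2] sub  $r3, $r4, $r3  →  {$r0:0, $r1:8, $r2:2, $r3:9, $r4:13, $r5:12}
[3] beq  $r0, $r4, L13  →  {$r0:0, $r1:8, $r2:2, $r3:9, $r4:13, $r5:12}  ⟨branch fallthrough⟩
[4] and  $r3, $r5, $r4  →  {$r0:0, $r1:8, $r2:2, $r3:12, $r4:13, $r5:12}
[5] xor  $r3, $r4, $r5  →  {$r0:0, $r1:8, $r2:2, $r3:1, $r4:13, $r5:12}
[6] slti  $r1, $r1, 4  →  {$r0:0, $r1:0, $r2:2, $r3:1, $r4:13, $r5:12}
[7] sub  $r3, $r4, $r5  →  {$r0:0, $r1:0, $r2:2, $r3:1, $r4:13, $r5:12}
[8] bne  $r1, $r3, L11  →  {$r0:0, $r1:0, $r2:2, $r3:1, $r4:13, $r5:12}  ⟨branch taken⟩
[9] xori  $r3, $r4, 9  →  {$r0:0, $r1:0, $r2:2, $r3:4, $r4:13, $r5:12}
[11] slti  $r4, $r4, 0  →  {$r0:0, $r1:0, $r2:2, $r3:4, $r4:0, $r5:12}
[12] and  $r5, $r3, $r1  →  {$r0:0, $r1:0, $r2:2, $r3:4, $r4:0, $r5:0}

4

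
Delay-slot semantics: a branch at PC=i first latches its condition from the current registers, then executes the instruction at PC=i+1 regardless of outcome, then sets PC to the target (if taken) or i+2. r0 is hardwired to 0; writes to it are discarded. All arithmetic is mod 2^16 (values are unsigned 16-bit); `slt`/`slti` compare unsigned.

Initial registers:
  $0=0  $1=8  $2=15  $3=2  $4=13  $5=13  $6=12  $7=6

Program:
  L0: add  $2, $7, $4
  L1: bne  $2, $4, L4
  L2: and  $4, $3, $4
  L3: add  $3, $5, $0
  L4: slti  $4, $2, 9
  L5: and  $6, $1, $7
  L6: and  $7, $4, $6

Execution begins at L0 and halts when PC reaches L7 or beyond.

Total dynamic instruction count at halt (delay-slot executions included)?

6

PC=0  add  $2, $7, $4        | $0=0 $1=8 $2=19 $3=2 $4=13 $5=13 $6=12 $7=6
PC=1  bne  $2, $4, L4        | $0=0 $1=8 $2=19 $3=2 $4=13 $5=13 $6=12 $7=6  [TAKEN]
PC=2  and  $4, $3, $4        | $0=0 $1=8 $2=19 $3=2 $4=0 $5=13 $6=12 $7=6
PC=4  slti  $4, $2, 9        | $0=0 $1=8 $2=19 $3=2 $4=0 $5=13 $6=12 $7=6
PC=5  and  $6, $1, $7        | $0=0 $1=8 $2=19 $3=2 $4=0 $5=13 $6=0 $7=6
PC=6  and  $7, $4, $6        | $0=0 $1=8 $2=19 $3=2 $4=0 $5=13 $6=0 $7=0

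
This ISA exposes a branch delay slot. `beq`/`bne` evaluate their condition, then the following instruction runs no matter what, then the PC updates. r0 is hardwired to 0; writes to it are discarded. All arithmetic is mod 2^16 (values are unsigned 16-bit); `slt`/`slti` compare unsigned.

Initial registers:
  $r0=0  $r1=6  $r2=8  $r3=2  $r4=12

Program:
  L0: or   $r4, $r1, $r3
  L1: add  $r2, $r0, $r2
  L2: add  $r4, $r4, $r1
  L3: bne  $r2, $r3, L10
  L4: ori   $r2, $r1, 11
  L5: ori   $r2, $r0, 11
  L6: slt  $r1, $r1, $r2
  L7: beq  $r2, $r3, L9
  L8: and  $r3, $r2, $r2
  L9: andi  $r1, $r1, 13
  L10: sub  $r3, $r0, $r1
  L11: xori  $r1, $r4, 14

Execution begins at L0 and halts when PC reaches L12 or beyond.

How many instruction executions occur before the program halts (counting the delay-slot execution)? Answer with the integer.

[0] or   $r4, $r1, $r3  →  {$r0:0, $r1:6, $r2:8, $r3:2, $r4:6}
[1] add  $r2, $r0, $r2  →  {$r0:0, $r1:6, $r2:8, $r3:2, $r4:6}
[2] add  $r4, $r4, $r1  →  {$r0:0, $r1:6, $r2:8, $r3:2, $r4:12}
[3] bne  $r2, $r3, L10  →  {$r0:0, $r1:6, $r2:8, $r3:2, $r4:12}  ⟨branch taken⟩
[4] ori   $r2, $r1, 11  →  {$r0:0, $r1:6, $r2:15, $r3:2, $r4:12}
[10] sub  $r3, $r0, $r1  →  {$r0:0, $r1:6, $r2:15, $r3:65530, $r4:12}
[11] xori  $r1, $r4, 14  →  {$r0:0, $r1:2, $r2:15, $r3:65530, $r4:12}

7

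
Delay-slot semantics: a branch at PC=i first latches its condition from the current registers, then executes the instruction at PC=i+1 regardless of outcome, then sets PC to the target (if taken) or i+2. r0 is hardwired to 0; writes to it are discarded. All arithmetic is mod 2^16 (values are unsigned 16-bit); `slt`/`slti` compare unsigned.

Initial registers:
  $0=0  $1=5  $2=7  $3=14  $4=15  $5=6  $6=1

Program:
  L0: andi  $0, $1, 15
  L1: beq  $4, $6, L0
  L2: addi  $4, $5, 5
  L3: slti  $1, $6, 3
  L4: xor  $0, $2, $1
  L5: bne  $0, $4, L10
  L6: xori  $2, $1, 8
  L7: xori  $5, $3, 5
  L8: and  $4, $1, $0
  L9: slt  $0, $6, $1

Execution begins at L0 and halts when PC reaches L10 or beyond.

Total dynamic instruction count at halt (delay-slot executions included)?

#0 andi  $0, $1, 15 ; 0/5/7/14/15/6/1
#1 beq  $4, $6, L0 ; 0/5/7/14/15/6/1 ; →fallthru
#2 addi  $4, $5, 5 ; 0/5/7/14/11/6/1
#3 slti  $1, $6, 3 ; 0/1/7/14/11/6/1
#4 xor  $0, $2, $1 ; 0/1/7/14/11/6/1
#5 bne  $0, $4, L10 ; 0/1/7/14/11/6/1 ; →target
#6 xori  $2, $1, 8 ; 0/1/9/14/11/6/1

7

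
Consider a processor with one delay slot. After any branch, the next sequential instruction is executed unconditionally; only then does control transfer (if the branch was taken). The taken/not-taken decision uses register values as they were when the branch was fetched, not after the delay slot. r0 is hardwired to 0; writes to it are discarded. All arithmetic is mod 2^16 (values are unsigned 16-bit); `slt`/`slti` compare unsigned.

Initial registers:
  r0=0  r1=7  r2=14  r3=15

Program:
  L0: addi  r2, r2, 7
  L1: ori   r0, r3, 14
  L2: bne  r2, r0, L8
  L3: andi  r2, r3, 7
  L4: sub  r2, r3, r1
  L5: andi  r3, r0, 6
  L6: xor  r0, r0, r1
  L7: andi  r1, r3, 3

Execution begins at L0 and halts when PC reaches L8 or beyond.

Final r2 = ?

7

[0] addi  r2, r2, 7  →  {r0:0, r1:7, r2:21, r3:15}
[1] ori   r0, r3, 14  →  {r0:0, r1:7, r2:21, r3:15}
[2] bne  r2, r0, L8  →  {r0:0, r1:7, r2:21, r3:15}  ⟨branch taken⟩
[3] andi  r2, r3, 7  →  {r0:0, r1:7, r2:7, r3:15}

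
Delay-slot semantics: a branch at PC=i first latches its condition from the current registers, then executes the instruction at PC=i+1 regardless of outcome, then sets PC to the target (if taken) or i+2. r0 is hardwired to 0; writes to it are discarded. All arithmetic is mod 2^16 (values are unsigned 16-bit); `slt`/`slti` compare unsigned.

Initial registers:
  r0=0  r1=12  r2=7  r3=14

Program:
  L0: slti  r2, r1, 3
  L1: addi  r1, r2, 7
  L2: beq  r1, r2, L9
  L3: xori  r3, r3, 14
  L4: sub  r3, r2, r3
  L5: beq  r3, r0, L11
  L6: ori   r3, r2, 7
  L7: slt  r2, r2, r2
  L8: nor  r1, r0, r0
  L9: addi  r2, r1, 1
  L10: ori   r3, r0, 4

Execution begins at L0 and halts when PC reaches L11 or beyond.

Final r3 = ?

  step pc=0: slti  r2, r1, 3  regs=(0,12,0,14)
  step pc=1: addi  r1, r2, 7  regs=(0,7,0,14)
  step pc=2: beq  r1, r2, L9  cond=F  regs=(0,7,0,14)
  step pc=3: xori  r3, r3, 14  regs=(0,7,0,0)
  step pc=4: sub  r3, r2, r3  regs=(0,7,0,0)
  step pc=5: beq  r3, r0, L11  cond=T  regs=(0,7,0,0)
  step pc=6: ori   r3, r2, 7  regs=(0,7,0,7)

7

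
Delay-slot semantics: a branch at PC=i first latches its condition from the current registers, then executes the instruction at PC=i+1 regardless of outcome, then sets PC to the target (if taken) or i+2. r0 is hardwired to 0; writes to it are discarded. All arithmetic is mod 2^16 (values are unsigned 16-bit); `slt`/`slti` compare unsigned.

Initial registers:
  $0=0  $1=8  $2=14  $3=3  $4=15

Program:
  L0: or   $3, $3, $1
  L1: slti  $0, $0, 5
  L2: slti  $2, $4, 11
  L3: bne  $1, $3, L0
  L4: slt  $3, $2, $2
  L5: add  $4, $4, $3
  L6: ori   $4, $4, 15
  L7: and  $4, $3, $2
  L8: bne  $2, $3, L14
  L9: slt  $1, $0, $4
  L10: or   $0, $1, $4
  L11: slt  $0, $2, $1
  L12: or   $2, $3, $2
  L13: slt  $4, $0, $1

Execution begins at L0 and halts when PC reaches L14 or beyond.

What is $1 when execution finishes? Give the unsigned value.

0

PC=0  or   $3, $3, $1        | $0=0 $1=8 $2=14 $3=11 $4=15
PC=1  slti  $0, $0, 5        | $0=0 $1=8 $2=14 $3=11 $4=15
PC=2  slti  $2, $4, 11       | $0=0 $1=8 $2=0 $3=11 $4=15
PC=3  bne  $1, $3, L0        | $0=0 $1=8 $2=0 $3=11 $4=15  [TAKEN]
PC=4  slt  $3, $2, $2        | $0=0 $1=8 $2=0 $3=0 $4=15
PC=0  or   $3, $3, $1        | $0=0 $1=8 $2=0 $3=8 $4=15
PC=1  slti  $0, $0, 5        | $0=0 $1=8 $2=0 $3=8 $4=15
PC=2  slti  $2, $4, 11       | $0=0 $1=8 $2=0 $3=8 $4=15
PC=3  bne  $1, $3, L0        | $0=0 $1=8 $2=0 $3=8 $4=15  [not taken]
PC=4  slt  $3, $2, $2        | $0=0 $1=8 $2=0 $3=0 $4=15
PC=5  add  $4, $4, $3        | $0=0 $1=8 $2=0 $3=0 $4=15
PC=6  ori   $4, $4, 15       | $0=0 $1=8 $2=0 $3=0 $4=15
PC=7  and  $4, $3, $2        | $0=0 $1=8 $2=0 $3=0 $4=0
PC=8  bne  $2, $3, L14       | $0=0 $1=8 $2=0 $3=0 $4=0  [not taken]
PC=9  slt  $1, $0, $4        | $0=0 $1=0 $2=0 $3=0 $4=0
PC=10 or   $0, $1, $4        | $0=0 $1=0 $2=0 $3=0 $4=0
PC=11 slt  $0, $2, $1        | $0=0 $1=0 $2=0 $3=0 $4=0
PC=12 or   $2, $3, $2        | $0=0 $1=0 $2=0 $3=0 $4=0
PC=13 slt  $4, $0, $1        | $0=0 $1=0 $2=0 $3=0 $4=0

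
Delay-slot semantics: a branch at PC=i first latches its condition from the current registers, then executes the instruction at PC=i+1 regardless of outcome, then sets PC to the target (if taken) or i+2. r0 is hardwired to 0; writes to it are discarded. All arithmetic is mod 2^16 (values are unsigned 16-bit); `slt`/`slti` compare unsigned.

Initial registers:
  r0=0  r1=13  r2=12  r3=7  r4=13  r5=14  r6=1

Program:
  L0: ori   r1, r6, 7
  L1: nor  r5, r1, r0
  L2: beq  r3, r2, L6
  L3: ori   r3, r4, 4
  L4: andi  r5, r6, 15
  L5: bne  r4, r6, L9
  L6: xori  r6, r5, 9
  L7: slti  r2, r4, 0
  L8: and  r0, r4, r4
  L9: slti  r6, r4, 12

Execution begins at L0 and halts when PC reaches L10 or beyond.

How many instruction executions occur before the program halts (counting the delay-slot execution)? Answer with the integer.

8

#0 ori   r1, r6, 7 ; 0/7/12/7/13/14/1
#1 nor  r5, r1, r0 ; 0/7/12/7/13/65528/1
#2 beq  r3, r2, L6 ; 0/7/12/7/13/65528/1 ; →fallthru
#3 ori   r3, r4, 4 ; 0/7/12/13/13/65528/1
#4 andi  r5, r6, 15 ; 0/7/12/13/13/1/1
#5 bne  r4, r6, L9 ; 0/7/12/13/13/1/1 ; →target
#6 xori  r6, r5, 9 ; 0/7/12/13/13/1/8
#9 slti  r6, r4, 12 ; 0/7/12/13/13/1/0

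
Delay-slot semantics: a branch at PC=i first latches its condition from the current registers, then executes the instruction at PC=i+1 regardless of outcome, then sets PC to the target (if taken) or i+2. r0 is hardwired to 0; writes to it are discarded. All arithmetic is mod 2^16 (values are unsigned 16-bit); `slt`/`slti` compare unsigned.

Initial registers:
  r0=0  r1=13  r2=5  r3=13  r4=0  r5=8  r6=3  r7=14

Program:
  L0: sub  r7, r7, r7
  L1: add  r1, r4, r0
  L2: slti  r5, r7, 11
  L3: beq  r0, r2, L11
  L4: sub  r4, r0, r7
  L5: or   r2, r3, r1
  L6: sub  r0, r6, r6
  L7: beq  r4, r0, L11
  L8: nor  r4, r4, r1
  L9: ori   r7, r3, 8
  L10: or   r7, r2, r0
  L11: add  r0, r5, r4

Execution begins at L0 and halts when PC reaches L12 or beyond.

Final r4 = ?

[0] sub  r7, r7, r7  →  {r0:0, r1:13, r2:5, r3:13, r4:0, r5:8, r6:3, r7:0}
[1] add  r1, r4, r0  →  {r0:0, r1:0, r2:5, r3:13, r4:0, r5:8, r6:3, r7:0}
[2] slti  r5, r7, 11  →  {r0:0, r1:0, r2:5, r3:13, r4:0, r5:1, r6:3, r7:0}
[3] beq  r0, r2, L11  →  {r0:0, r1:0, r2:5, r3:13, r4:0, r5:1, r6:3, r7:0}  ⟨branch fallthrough⟩
[4] sub  r4, r0, r7  →  {r0:0, r1:0, r2:5, r3:13, r4:0, r5:1, r6:3, r7:0}
[5] or   r2, r3, r1  →  {r0:0, r1:0, r2:13, r3:13, r4:0, r5:1, r6:3, r7:0}
[6] sub  r0, r6, r6  →  {r0:0, r1:0, r2:13, r3:13, r4:0, r5:1, r6:3, r7:0}
[7] beq  r4, r0, L11  →  {r0:0, r1:0, r2:13, r3:13, r4:0, r5:1, r6:3, r7:0}  ⟨branch taken⟩
[8] nor  r4, r4, r1  →  {r0:0, r1:0, r2:13, r3:13, r4:65535, r5:1, r6:3, r7:0}
[11] add  r0, r5, r4  →  {r0:0, r1:0, r2:13, r3:13, r4:65535, r5:1, r6:3, r7:0}

65535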